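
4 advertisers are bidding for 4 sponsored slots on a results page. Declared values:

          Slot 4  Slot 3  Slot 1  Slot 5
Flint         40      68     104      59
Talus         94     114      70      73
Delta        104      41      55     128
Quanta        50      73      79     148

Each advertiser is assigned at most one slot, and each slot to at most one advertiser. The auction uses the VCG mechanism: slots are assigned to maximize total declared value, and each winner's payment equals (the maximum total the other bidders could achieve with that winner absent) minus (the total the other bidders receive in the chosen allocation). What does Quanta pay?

Efficient allocation: Flint→Slot 1 ($104), Talus→Slot 3 ($114), Delta→Slot 4 ($104), Quanta→Slot 5 ($148); total welfare W = $470.
Quanta receives Slot 5 at value $148, so the others get W − 148 = $322.
Without Quanta: best allocation of the remaining 3 bidders over all 4 slots is Flint→Slot 1 ($104), Talus→Slot 3 ($114), Delta→Slot 5 ($128), total $346.
VCG payment = (others' best without Quanta) − (others' welfare with Quanta) = 346 − 322 = $24.

Quanta pays $24.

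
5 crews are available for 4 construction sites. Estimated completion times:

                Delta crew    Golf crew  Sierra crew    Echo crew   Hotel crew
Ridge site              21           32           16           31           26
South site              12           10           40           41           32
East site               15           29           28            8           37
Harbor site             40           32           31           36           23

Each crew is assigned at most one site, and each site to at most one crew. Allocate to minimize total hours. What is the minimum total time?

This is a one-to-one assignment (minimum-cost bipartite matching).
Optimal: Sierra crew→Ridge site (16 hours), Golf crew→South site (10 hours), Echo crew→East site (8 hours), Hotel crew→Harbor site (23 hours) — total 16+10+8+23 = 57 hours.
Row-greedy (each crew in turn takes its cheapest remaining site) gives 93 hours, worse by 36.
Next-best assignment: Sierra crew→Ridge site, Delta crew→South site, Echo crew→East site, Hotel crew→Harbor site = 59 hours.
Swapping Sierra crew↔Golf crew (Sierra crew→South site 40 hours, Golf crew→Ridge site 32 hours) adds 46.

Min total: 57 hours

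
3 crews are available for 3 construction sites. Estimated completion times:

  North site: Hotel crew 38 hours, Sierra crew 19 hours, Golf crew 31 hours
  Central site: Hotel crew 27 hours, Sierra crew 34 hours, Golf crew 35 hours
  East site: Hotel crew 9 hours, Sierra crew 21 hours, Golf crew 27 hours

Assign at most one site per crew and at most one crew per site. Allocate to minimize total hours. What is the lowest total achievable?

Minimum total: 63 hours

This is the linear assignment problem.
Optimal: Hotel crew→East site (9 hours), Sierra crew→North site (19 hours), Golf crew→Central site (35 hours) — total 9+19+35 = 63 hours.
Column-greedy (each site in turn goes to its cheapest remaining crew) gives 73 hours, worse by 10.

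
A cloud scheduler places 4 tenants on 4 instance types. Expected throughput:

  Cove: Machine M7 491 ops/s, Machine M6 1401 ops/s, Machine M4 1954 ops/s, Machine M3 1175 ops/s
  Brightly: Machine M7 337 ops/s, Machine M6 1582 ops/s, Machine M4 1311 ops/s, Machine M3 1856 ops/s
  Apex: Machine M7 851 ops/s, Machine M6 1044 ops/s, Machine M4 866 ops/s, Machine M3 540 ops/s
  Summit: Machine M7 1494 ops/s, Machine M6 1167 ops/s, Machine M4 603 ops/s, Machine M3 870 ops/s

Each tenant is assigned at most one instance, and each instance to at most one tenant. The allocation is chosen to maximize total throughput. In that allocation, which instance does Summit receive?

This is a one-to-one assignment (maximum-weight bipartite matching).
Optimal: Cove→Machine M4 (1954 ops/s), Brightly→Machine M3 (1856 ops/s), Apex→Machine M6 (1044 ops/s), Summit→Machine M7 (1494 ops/s) — total 1954+1856+1044+1494 = 6348 ops/s.
Column-greedy (each instance in turn goes to its best remaining tenant) gives 5570 ops/s, worse by 778.
Swapping Brightly↔Cove (Brightly→Machine M4 1311 ops/s, Cove→Machine M3 1175 ops/s) loses 1324.
Checked against all permutations: 6348 ops/s is optimal.

Summit receives Machine M7.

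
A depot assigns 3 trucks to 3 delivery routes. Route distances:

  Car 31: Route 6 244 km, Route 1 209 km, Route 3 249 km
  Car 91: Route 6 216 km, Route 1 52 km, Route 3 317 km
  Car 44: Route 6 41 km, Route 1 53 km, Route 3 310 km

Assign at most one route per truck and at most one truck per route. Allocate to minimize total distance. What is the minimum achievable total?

Minimum total: 342 km

Optimal: Car 31→Route 3 (249 km), Car 91→Route 1 (52 km), Car 44→Route 6 (41 km) — total 249+52+41 = 342 km.
Row-greedy (each truck in turn takes its cheapest remaining route) gives 735 km, worse by 393.
Next-best assignment: Car 31→Route 3, Car 91→Route 6, Car 44→Route 1 = 518 km.
Checked against all permutations: 342 km is optimal.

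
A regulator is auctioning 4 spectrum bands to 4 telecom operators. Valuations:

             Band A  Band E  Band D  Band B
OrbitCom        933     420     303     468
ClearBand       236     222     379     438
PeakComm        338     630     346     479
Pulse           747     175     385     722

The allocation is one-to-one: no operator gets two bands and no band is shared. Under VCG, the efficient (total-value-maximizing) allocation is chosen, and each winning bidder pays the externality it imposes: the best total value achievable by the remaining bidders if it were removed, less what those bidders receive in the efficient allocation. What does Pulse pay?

Efficient allocation: OrbitCom→Band A ($933M), ClearBand→Band D ($379M), PeakComm→Band E ($630M), Pulse→Band B ($722M); total welfare W = $2664M.
Pulse receives Band B at value $722M, so the others get W − 722 = $1942M.
Without Pulse: best allocation of the remaining 3 bidders over all 4 bands is OrbitCom→Band A ($933M), ClearBand→Band B ($438M), PeakComm→Band E ($630M), total $2001M.
VCG payment = (others' best without Pulse) − (others' welfare with Pulse) = 2001 − 1942 = $59M.

Pulse pays $59M.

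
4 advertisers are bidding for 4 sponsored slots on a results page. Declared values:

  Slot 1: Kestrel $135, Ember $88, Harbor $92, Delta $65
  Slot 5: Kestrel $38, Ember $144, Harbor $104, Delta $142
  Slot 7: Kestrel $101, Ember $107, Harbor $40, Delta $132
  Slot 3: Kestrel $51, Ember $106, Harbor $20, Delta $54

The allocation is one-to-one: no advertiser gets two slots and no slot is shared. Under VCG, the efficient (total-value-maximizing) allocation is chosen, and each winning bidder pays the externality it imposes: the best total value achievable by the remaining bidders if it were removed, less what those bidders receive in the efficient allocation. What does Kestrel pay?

Kestrel pays $26.

Efficient allocation: Kestrel→Slot 1 ($135), Ember→Slot 3 ($106), Harbor→Slot 5 ($104), Delta→Slot 7 ($132); total welfare W = $477.
Kestrel receives Slot 1 at value $135, so the others get W − 135 = $342.
Without Kestrel: best allocation of the remaining 3 bidders over all 4 slots is Ember→Slot 5 ($144), Harbor→Slot 1 ($92), Delta→Slot 7 ($132), total $368.
VCG payment = (others' best without Kestrel) − (others' welfare with Kestrel) = 368 − 342 = $26.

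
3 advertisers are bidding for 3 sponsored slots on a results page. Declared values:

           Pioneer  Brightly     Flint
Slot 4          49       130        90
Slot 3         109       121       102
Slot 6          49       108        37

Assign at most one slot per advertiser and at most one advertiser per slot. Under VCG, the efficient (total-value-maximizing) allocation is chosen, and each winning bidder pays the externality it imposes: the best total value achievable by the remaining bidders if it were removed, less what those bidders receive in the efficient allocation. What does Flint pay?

Efficient allocation: Pioneer→Slot 3 ($109), Brightly→Slot 6 ($108), Flint→Slot 4 ($90); total welfare W = $307.
Flint receives Slot 4 at value $90, so the others get W − 90 = $217.
Without Flint: best allocation of the remaining 2 bidders over all 3 slots is Pioneer→Slot 3 ($109), Brightly→Slot 4 ($130), total $239.
VCG payment = (others' best without Flint) − (others' welfare with Flint) = 239 − 217 = $22.

Flint pays $22.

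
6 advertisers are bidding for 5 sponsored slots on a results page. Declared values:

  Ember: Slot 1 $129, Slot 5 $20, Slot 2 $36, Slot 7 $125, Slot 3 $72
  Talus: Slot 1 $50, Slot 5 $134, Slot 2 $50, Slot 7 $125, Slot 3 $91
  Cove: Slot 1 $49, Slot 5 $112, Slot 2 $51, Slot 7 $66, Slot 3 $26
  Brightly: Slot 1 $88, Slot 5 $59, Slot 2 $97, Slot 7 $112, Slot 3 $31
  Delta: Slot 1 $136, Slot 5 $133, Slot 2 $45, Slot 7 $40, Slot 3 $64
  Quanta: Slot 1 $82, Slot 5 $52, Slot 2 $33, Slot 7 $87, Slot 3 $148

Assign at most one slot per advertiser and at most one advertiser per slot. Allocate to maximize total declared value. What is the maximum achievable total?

Optimal: Delta→Slot 1 ($136), Talus→Slot 5 ($134), Brightly→Slot 2 ($97), Ember→Slot 7 ($125), Quanta→Slot 3 ($148) — total 136+134+97+125+148 = $640.
Row-greedy (each advertiser in turn takes its best remaining slot) gives $490, worse by 150.
Swapping Quanta↔Talus (Quanta→Slot 5 $52, Talus→Slot 3 $91) loses 139.
Checked against all permutations: $640 is optimal.

Max total: $640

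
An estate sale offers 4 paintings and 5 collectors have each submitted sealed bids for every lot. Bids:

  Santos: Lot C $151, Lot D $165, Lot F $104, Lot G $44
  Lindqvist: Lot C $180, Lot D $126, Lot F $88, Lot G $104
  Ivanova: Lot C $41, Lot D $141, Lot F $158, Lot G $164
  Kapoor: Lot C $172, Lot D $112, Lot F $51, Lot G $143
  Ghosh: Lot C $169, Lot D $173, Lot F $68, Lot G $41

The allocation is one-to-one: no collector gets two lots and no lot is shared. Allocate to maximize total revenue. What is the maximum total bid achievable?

Maximum total: $654

Optimal: Lindqvist→Lot C ($180), Ghosh→Lot D ($173), Ivanova→Lot F ($158), Kapoor→Lot G ($143) — total 180+173+158+143 = $654.
Max-entry greedy (repeatedly take the single best remaining cell) gives $621, worse by 33.
Checked against all permutations: $654 is optimal.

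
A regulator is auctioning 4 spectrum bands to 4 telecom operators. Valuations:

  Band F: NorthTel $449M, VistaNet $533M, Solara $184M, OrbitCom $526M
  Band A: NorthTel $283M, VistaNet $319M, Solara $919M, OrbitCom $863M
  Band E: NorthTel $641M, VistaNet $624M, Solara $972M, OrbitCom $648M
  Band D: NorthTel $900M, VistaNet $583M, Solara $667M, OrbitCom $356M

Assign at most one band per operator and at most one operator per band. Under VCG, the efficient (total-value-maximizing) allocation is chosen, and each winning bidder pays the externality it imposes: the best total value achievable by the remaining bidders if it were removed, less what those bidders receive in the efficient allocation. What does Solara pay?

Efficient allocation: NorthTel→Band D ($900M), VistaNet→Band F ($533M), Solara→Band E ($972M), OrbitCom→Band A ($863M); total welfare W = $3268M.
Solara receives Band E at value $972M, so the others get W − 972 = $2296M.
Without Solara: best allocation of the remaining 3 bidders over all 4 bands is NorthTel→Band D ($900M), VistaNet→Band E ($624M), OrbitCom→Band A ($863M), total $2387M.
VCG payment = (others' best without Solara) − (others' welfare with Solara) = 2387 − 2296 = $91M.

Solara pays $91M.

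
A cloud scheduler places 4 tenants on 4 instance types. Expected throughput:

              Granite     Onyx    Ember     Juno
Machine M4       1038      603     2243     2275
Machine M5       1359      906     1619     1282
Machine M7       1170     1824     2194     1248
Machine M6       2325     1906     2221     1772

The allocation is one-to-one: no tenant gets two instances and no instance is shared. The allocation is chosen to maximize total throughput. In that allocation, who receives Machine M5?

Optimal: Granite→Machine M6 (2325 ops/s), Onyx→Machine M7 (1824 ops/s), Ember→Machine M5 (1619 ops/s), Juno→Machine M4 (2275 ops/s) — total 2325+1824+1619+2275 = 8043 ops/s.
Max-entry greedy (repeatedly take the single best remaining cell) gives 7700 ops/s, worse by 343.
Next-best assignment: Granite→Machine M5, Onyx→Machine M6, Ember→Machine M7, Juno→Machine M4 = 7734 ops/s.
Swapping Granite↔Onyx (Granite→Machine M7 1170 ops/s, Onyx→Machine M6 1906 ops/s) loses 1073.
Ember's own top instance is Machine M4 (2243 ops/s), but forcing Ember→Machine M4 and reassigning the rest optimally gives only 7674 ops/s — worse by 369.

Ember receives Machine M5.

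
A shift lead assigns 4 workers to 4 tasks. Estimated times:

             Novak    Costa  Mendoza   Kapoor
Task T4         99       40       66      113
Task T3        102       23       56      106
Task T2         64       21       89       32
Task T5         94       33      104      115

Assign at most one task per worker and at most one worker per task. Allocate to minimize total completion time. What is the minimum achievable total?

Treat this as an assignment problem: match each worker to one task.
Optimal: Novak→Task T5 (94 min), Costa→Task T3 (23 min), Mendoza→Task T4 (66 min), Kapoor→Task T2 (32 min) — total 94+23+66+32 = 215 min.
Row-greedy (each worker in turn takes its cheapest remaining task) gives 268 min, worse by 53.
Checked against all permutations: 215 min is optimal.

Minimum total: 215 min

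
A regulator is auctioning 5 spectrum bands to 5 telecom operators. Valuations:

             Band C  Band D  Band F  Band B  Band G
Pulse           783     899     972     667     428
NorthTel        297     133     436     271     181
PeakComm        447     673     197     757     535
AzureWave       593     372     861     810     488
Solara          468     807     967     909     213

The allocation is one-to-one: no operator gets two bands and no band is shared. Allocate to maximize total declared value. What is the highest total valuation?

Optimal: Pulse→Band D ($899M), NorthTel→Band C ($297M), PeakComm→Band G ($535M), AzureWave→Band B ($810M), Solara→Band F ($967M) — total 899+297+535+810+967 = $3508M.
Max-entry greedy (repeatedly take the single best remaining cell) gives $3328M, worse by 180.
Next-best assignment: Pulse→Band D, NorthTel→Band C, PeakComm→Band G, AzureWave→Band F, Solara→Band B = $3501M.
Swapping PeakComm↔Solara (PeakComm→Band F $197M, Solara→Band G $213M) loses 1092.
Every other assignment is strictly worse.

Maximum total: $3508M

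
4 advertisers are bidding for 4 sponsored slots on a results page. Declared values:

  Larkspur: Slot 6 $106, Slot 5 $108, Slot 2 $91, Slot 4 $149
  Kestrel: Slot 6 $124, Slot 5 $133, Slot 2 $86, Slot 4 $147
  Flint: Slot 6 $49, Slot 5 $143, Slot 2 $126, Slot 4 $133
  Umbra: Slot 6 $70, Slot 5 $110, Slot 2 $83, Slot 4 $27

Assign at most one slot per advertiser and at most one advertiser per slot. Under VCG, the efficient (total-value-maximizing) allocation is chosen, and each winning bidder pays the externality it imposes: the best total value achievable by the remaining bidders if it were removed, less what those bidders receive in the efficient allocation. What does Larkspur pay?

Larkspur pays $23.

Efficient allocation: Larkspur→Slot 4 ($149), Kestrel→Slot 6 ($124), Flint→Slot 2 ($126), Umbra→Slot 5 ($110); total welfare W = $509.
Larkspur receives Slot 4 at value $149, so the others get W − 149 = $360.
Without Larkspur: best allocation of the remaining 3 bidders over all 4 slots is Kestrel→Slot 4 ($147), Flint→Slot 2 ($126), Umbra→Slot 5 ($110), total $383.
VCG payment = (others' best without Larkspur) − (others' welfare with Larkspur) = 383 − 360 = $23.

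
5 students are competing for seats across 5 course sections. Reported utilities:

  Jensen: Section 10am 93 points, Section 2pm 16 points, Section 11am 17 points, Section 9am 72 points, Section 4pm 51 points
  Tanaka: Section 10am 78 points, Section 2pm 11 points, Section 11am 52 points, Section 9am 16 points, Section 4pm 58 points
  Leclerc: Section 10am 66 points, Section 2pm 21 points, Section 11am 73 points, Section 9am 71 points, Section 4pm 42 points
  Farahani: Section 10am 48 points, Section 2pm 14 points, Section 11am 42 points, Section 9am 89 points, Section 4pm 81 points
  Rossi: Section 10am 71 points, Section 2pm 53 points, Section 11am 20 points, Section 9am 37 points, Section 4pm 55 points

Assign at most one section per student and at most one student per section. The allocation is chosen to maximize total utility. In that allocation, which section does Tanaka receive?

Optimal: Jensen→Section 10am (93 points), Tanaka→Section 4pm (58 points), Leclerc→Section 11am (73 points), Farahani→Section 9am (89 points), Rossi→Section 2pm (53 points) — total 93+58+73+89+53 = 366 points.
Swapping Rossi↔Leclerc (Rossi→Section 11am 20 points, Leclerc→Section 2pm 21 points) loses 85.
Tanaka's own top section is Section 10am (78 points), but forcing Tanaka→Section 10am and reassigning the rest optimally gives only 357 points — worse by 9.

Tanaka receives Section 4pm.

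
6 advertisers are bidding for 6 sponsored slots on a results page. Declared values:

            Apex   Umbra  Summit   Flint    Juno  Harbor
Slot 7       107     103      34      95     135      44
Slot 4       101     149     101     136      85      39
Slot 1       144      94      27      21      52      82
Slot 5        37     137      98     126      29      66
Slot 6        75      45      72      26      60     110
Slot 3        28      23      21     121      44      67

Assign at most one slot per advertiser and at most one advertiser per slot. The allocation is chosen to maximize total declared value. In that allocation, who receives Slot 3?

Treat this as an assignment problem: match each advertiser to one slot.
Optimal: Apex→Slot 1 ($144), Umbra→Slot 4 ($149), Summit→Slot 5 ($98), Flint→Slot 3 ($121), Juno→Slot 7 ($135), Harbor→Slot 6 ($110) — total 144+149+98+121+135+110 = $757.
Max-entry greedy (repeatedly take the single best remaining cell) gives $685, worse by 72.
Next-best assignment: Apex→Slot 1, Umbra→Slot 5, Summit→Slot 4, Flint→Slot 3, Juno→Slot 7, Harbor→Slot 6 = $748.
Every other assignment is strictly worse.
Flint's own top slot is Slot 4 ($136), but forcing Flint→Slot 4 and reassigning the rest optimally gives only $691 — worse by 66.

Flint receives Slot 3.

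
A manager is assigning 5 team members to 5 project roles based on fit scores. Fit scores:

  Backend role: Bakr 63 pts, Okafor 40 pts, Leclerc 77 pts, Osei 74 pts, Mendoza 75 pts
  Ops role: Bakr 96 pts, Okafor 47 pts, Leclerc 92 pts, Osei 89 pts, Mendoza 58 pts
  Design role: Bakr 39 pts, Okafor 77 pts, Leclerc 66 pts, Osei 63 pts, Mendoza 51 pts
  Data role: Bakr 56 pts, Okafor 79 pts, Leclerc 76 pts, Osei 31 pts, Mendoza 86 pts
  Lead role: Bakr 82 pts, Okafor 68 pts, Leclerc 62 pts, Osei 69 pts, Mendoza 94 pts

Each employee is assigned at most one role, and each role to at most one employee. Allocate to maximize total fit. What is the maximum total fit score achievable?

Maximum total: 417 pts

Optimal: Bakr→Ops role (96 pts), Okafor→Design role (77 pts), Leclerc→Data role (76 pts), Osei→Backend role (74 pts), Mendoza→Lead role (94 pts) — total 96+77+76+74+94 = 417 pts.
Next-best assignment: Bakr→Lead role, Okafor→Design role, Leclerc→Backend role, Osei→Ops role, Mendoza→Data role = 411 pts.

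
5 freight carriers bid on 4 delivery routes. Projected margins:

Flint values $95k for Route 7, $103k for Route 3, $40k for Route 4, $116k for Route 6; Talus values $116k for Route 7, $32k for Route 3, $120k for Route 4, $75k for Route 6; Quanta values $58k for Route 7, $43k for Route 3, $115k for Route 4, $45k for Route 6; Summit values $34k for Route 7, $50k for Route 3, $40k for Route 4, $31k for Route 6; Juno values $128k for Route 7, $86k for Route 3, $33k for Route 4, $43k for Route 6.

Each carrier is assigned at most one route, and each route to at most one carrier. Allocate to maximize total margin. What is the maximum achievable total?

Max total: $433k

This is a one-to-one assignment (maximum-weight bipartite matching).
Optimal: Talus→Route 7 ($116k), Juno→Route 3 ($86k), Quanta→Route 4 ($115k), Flint→Route 6 ($116k) — total 116+86+115+116 = $433k.
Next-best assignment: Juno→Route 7, Flint→Route 3, Quanta→Route 4, Talus→Route 6 = $421k.
Swapping Flint↔Juno (Flint→Route 3 $103k, Juno→Route 6 $43k) loses 56.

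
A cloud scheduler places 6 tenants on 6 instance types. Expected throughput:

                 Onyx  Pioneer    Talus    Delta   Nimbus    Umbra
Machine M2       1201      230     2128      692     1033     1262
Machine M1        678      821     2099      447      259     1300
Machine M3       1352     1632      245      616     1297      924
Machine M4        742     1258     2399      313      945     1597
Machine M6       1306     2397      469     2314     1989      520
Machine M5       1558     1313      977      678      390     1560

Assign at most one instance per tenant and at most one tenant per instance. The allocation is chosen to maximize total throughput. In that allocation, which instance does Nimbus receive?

Treat this as an assignment problem: match each tenant to one instance.
Optimal: Onyx→Machine M5 (1558 ops/s), Pioneer→Machine M3 (1632 ops/s), Talus→Machine M4 (2399 ops/s), Delta→Machine M6 (2314 ops/s), Nimbus→Machine M2 (1033 ops/s), Umbra→Machine M1 (1300 ops/s) — total 1558+1632+2399+2314+1033+1300 = 10236 ops/s.
Column-greedy (each instance in turn goes to its best remaining tenant) gives 9877 ops/s, worse by 359.
Swapping Pioneer↔Umbra (Pioneer→Machine M1 821 ops/s, Umbra→Machine M3 924 ops/s) loses 1187.
Checked against all permutations: 10236 ops/s is optimal.
Nimbus's own top instance is Machine M6 (1989 ops/s), but forcing Nimbus→Machine M6 and reassigning the rest optimally gives only 9570 ops/s — worse by 666.

Nimbus receives Machine M2.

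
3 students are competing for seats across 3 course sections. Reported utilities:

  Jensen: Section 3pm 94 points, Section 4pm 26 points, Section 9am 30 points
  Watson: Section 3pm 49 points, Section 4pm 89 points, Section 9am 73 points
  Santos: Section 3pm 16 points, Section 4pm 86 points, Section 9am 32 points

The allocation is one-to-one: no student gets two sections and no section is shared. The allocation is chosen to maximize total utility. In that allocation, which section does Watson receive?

Watson receives Section 9am.

Optimal: Jensen→Section 3pm (94 points), Watson→Section 9am (73 points), Santos→Section 4pm (86 points) — total 94+73+86 = 253 points.
Column-greedy (each section in turn goes to its best remaining student) gives 215 points, worse by 38.
Watson's own top section is Section 4pm (89 points), but forcing Watson→Section 4pm and reassigning the rest optimally gives only 215 points — worse by 38.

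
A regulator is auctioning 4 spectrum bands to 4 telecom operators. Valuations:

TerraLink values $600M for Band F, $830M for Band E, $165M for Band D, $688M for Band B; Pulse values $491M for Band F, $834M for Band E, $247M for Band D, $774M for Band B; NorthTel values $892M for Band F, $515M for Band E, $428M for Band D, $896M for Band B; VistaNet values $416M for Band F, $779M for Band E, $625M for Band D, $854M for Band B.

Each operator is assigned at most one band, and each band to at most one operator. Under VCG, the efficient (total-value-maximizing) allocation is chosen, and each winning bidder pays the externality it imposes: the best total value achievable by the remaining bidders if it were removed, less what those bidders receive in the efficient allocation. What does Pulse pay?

Pulse pays $229M.

Efficient allocation: TerraLink→Band E ($830M), Pulse→Band B ($774M), NorthTel→Band F ($892M), VistaNet→Band D ($625M); total welfare W = $3121M.
Pulse receives Band B at value $774M, so the others get W − 774 = $2347M.
Without Pulse: best allocation of the remaining 3 bidders over all 4 bands is TerraLink→Band E ($830M), NorthTel→Band F ($892M), VistaNet→Band B ($854M), total $2576M.
VCG payment = (others' best without Pulse) − (others' welfare with Pulse) = 2576 − 2347 = $229M.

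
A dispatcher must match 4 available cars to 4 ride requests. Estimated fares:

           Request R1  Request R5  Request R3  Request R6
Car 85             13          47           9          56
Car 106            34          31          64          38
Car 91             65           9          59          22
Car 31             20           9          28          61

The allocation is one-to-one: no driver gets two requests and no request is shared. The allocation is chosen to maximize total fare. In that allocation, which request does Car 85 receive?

Optimal: Car 85→Request R5 ($47), Car 106→Request R3 ($64), Car 91→Request R1 ($65), Car 31→Request R6 ($61) — total 47+64+65+61 = $237.
Row-greedy (each driver in turn takes its best remaining request) gives $194, worse by 43.
Swapping Car 106↔Car 31 (Car 106→Request R6 $38, Car 31→Request R3 $28) loses 59.
Car 85's own top request is Request R6 ($56), but forcing Car 85→Request R6 and reassigning the rest optimally gives only $194 — worse by 43.

Car 85 receives Request R5.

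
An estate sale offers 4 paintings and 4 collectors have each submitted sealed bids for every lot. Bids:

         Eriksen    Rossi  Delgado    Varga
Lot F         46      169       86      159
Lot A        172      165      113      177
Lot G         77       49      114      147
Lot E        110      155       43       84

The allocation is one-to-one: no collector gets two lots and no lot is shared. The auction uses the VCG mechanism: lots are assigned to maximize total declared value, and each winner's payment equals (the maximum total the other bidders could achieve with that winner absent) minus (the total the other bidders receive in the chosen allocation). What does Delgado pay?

Delgado pays $2.

Efficient allocation: Eriksen→Lot A ($172), Rossi→Lot E ($155), Delgado→Lot G ($114), Varga→Lot F ($159); total welfare W = $600.
Delgado receives Lot G at value $114, so the others get W − 114 = $486.
Without Delgado: best allocation of the remaining 3 bidders over all 4 lots is Eriksen→Lot A ($172), Rossi→Lot F ($169), Varga→Lot G ($147), total $488.
VCG payment = (others' best without Delgado) − (others' welfare with Delgado) = 488 − 486 = $2.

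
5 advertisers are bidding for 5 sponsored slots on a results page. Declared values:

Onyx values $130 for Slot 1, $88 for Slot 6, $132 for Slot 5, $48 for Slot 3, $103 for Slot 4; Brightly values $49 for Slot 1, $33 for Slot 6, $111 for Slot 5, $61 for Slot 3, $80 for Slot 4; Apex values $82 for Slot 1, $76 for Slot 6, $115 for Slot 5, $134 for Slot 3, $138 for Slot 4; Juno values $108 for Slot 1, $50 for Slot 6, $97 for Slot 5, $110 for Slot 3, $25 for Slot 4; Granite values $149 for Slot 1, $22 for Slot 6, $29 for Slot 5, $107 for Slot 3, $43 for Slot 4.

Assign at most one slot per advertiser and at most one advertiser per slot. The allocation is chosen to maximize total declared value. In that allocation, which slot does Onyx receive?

Onyx receives Slot 6.

This is a one-to-one assignment (maximum-weight bipartite matching).
Optimal: Onyx→Slot 6 ($88), Brightly→Slot 5 ($111), Apex→Slot 4 ($138), Juno→Slot 3 ($110), Granite→Slot 1 ($149) — total 88+111+138+110+149 = $596.
Max-entry greedy (repeatedly take the single best remaining cell) gives $562, worse by 34.
Next-best assignment: Onyx→Slot 5, Brightly→Slot 6, Apex→Slot 4, Juno→Slot 3, Granite→Slot 1 = $562.
Checked against all permutations: $596 is optimal.
Onyx's own top slot is Slot 5 ($132), but forcing Onyx→Slot 5 and reassigning the rest optimally gives only $562 — worse by 34.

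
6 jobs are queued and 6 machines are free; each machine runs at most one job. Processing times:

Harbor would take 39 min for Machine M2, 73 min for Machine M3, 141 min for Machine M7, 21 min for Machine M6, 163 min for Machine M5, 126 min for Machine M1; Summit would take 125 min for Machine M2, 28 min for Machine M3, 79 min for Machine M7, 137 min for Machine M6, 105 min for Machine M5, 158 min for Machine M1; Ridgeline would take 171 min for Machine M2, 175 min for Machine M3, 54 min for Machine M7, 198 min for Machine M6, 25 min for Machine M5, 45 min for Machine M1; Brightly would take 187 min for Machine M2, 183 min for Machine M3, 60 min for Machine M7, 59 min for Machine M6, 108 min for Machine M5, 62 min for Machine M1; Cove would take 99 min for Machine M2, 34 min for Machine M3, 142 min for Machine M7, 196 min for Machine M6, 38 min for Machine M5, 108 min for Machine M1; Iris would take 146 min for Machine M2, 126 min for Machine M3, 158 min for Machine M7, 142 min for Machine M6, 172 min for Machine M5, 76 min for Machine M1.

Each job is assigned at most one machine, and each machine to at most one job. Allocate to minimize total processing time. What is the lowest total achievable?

Minimum total: 294 min

This is a one-to-one assignment (minimum-cost bipartite matching).
Optimal: Harbor→Machine M2 (39 min), Summit→Machine M3 (28 min), Ridgeline→Machine M7 (54 min), Brightly→Machine M6 (59 min), Cove→Machine M5 (38 min), Iris→Machine M1 (76 min) — total 39+28+54+59+38+76 = 294 min.
Row-greedy (each job in turn takes its cheapest remaining machine) gives 309 min, worse by 15.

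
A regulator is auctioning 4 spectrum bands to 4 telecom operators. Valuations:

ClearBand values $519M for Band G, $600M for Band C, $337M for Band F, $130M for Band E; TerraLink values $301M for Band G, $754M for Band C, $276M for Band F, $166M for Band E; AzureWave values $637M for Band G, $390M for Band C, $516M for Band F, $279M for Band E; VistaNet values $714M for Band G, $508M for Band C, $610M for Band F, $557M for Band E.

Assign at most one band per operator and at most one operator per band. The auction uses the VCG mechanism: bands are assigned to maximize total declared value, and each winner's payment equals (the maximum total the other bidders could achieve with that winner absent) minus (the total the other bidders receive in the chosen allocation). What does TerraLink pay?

TerraLink pays $255M.

Efficient allocation: ClearBand→Band G ($519M), TerraLink→Band C ($754M), AzureWave→Band F ($516M), VistaNet→Band E ($557M); total welfare W = $2346M.
TerraLink receives Band C at value $754M, so the others get W − 754 = $1592M.
Without TerraLink: best allocation of the remaining 3 bidders over all 4 bands is ClearBand→Band C ($600M), AzureWave→Band G ($637M), VistaNet→Band F ($610M), total $1847M.
VCG payment = (others' best without TerraLink) − (others' welfare with TerraLink) = 1847 − 1592 = $255M.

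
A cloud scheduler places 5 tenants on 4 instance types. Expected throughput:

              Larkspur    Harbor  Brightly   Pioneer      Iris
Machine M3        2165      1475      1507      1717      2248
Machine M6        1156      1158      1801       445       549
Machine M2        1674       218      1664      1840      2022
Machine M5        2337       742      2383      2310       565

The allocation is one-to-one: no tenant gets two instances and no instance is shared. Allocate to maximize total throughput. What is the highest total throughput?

Maximum total: 8298 ops/s

Optimal: Larkspur→Machine M3 (2165 ops/s), Brightly→Machine M6 (1801 ops/s), Iris→Machine M2 (2022 ops/s), Pioneer→Machine M5 (2310 ops/s) — total 2165+1801+2022+2310 = 8298 ops/s.
Column-greedy (each instance in turn goes to its best remaining tenant) gives 8226 ops/s, worse by 72.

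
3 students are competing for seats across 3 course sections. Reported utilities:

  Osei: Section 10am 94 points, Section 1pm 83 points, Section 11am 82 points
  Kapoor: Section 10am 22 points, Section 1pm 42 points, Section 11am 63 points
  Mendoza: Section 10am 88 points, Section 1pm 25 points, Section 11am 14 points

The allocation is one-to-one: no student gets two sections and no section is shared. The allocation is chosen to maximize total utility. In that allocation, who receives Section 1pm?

Osei receives Section 1pm.

Optimal: Osei→Section 1pm (83 points), Kapoor→Section 11am (63 points), Mendoza→Section 10am (88 points) — total 83+63+88 = 234 points.
Column-greedy (each section in turn goes to its best remaining student) gives 150 points, worse by 84.
Every other assignment is strictly worse.
Osei's own top section is Section 10am (94 points), but forcing Osei→Section 10am and reassigning the rest optimally gives only 182 points — worse by 52.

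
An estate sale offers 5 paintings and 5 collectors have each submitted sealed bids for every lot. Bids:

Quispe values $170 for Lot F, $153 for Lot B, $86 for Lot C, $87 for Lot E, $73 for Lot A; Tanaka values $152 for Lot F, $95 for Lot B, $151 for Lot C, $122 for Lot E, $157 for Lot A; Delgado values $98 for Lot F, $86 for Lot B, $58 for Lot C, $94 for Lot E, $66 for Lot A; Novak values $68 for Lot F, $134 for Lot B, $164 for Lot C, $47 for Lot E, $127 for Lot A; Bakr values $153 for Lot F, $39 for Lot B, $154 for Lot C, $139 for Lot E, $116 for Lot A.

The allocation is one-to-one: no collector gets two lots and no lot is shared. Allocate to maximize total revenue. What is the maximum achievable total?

Maximum total: $721

Optimal: Quispe→Lot B ($153), Tanaka→Lot A ($157), Delgado→Lot E ($94), Novak→Lot C ($164), Bakr→Lot F ($153) — total 153+157+94+164+153 = $721.
Max-entry greedy (repeatedly take the single best remaining cell) gives $716, worse by 5.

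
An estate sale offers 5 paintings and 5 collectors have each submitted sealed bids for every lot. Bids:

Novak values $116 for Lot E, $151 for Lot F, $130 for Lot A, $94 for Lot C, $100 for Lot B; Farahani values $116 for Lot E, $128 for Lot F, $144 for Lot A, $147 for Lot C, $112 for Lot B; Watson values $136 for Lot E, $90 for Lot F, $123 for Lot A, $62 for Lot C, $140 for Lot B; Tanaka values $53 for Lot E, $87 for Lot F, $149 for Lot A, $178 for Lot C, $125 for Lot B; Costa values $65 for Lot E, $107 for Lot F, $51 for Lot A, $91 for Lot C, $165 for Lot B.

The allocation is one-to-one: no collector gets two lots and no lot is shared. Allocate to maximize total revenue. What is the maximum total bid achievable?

Optimal: Novak→Lot F ($151), Farahani→Lot A ($144), Watson→Lot E ($136), Tanaka→Lot C ($178), Costa→Lot B ($165) — total 151+144+136+178+165 = $774.
Row-greedy (each collector in turn takes its best remaining lot) gives $652, worse by 122.
Next-best assignment: Novak→Lot F, Farahani→Lot C, Watson→Lot E, Tanaka→Lot A, Costa→Lot B = $748.

Max total: $774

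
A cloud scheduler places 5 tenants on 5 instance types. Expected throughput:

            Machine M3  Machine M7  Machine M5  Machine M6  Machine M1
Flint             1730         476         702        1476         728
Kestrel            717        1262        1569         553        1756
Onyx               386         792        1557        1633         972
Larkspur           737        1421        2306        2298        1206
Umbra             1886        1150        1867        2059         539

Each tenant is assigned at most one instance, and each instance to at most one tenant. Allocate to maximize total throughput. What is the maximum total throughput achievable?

Optimal: Flint→Machine M3 (1730 ops/s), Kestrel→Machine M1 (1756 ops/s), Onyx→Machine M7 (792 ops/s), Larkspur→Machine M5 (2306 ops/s), Umbra→Machine M6 (2059 ops/s) — total 1730+1756+792+2306+2059 = 8643 ops/s.
Row-greedy (each tenant in turn takes its best remaining instance) gives 8575 ops/s, worse by 68.
Swapping Onyx↔Kestrel (Onyx→Machine M1 972 ops/s, Kestrel→Machine M7 1262 ops/s) loses 314.
Checked against all permutations: 8643 ops/s is optimal.

Max total: 8643 ops/s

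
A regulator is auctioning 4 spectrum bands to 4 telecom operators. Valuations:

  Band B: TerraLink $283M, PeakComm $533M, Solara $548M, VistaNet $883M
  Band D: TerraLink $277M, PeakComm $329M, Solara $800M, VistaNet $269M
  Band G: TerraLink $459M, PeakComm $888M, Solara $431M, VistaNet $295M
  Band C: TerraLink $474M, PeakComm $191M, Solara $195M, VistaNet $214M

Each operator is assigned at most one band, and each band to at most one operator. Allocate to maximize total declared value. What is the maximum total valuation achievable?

Max total: $3045M

Optimal: TerraLink→Band C ($474M), PeakComm→Band G ($888M), Solara→Band D ($800M), VistaNet→Band B ($883M) — total 474+888+800+883 = $3045M.
Next-best assignment: TerraLink→Band G, PeakComm→Band C, Solara→Band D, VistaNet→Band B = $2333M.
Checked against all permutations: $3045M is optimal.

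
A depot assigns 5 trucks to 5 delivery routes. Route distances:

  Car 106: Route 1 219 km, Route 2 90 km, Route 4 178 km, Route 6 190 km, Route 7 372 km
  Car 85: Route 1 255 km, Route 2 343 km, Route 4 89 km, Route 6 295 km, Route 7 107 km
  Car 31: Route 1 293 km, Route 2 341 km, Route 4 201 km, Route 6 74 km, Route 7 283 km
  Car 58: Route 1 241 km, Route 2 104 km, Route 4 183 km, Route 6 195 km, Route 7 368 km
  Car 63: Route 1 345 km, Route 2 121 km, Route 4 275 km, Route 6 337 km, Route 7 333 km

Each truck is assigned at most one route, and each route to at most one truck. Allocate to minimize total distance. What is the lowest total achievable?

Min total: 704 km

This is a one-to-one assignment (minimum-cost bipartite matching).
Optimal: Car 106→Route 1 (219 km), Car 85→Route 7 (107 km), Car 31→Route 6 (74 km), Car 58→Route 4 (183 km), Car 63→Route 2 (121 km) — total 219+107+74+183+121 = 704 km.
Min-entry greedy (repeatedly take the single cheapest remaining cell) gives 827 km, worse by 123.
Every other assignment is strictly worse.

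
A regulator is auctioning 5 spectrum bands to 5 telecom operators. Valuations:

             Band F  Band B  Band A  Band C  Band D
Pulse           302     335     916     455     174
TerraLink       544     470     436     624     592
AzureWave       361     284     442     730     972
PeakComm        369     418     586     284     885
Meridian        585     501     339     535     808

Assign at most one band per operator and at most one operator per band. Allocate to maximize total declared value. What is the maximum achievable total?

Max total: $3586M

Optimal: Pulse→Band A ($916M), TerraLink→Band B ($470M), AzureWave→Band C ($730M), PeakComm→Band D ($885M), Meridian→Band F ($585M) — total 916+470+730+885+585 = $3586M.
Max-entry greedy (repeatedly take the single best remaining cell) gives $3515M, worse by 71.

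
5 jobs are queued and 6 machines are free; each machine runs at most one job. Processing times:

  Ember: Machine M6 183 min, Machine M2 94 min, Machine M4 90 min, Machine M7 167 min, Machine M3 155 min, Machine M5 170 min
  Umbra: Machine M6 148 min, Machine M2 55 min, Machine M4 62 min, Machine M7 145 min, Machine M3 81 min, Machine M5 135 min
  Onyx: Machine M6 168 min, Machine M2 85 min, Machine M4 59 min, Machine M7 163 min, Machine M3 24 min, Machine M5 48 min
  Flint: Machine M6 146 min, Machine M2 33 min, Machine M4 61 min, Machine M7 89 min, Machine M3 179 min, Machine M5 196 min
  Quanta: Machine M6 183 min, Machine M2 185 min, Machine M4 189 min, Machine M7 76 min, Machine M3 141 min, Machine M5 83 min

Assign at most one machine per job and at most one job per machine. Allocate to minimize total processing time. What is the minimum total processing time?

Minimum total: 328 min

Optimal: Ember→Machine M4 (90 min), Umbra→Machine M3 (81 min), Onyx→Machine M5 (48 min), Flint→Machine M2 (33 min), Quanta→Machine M7 (76 min) — total 90+81+48+33+76 = 328 min.
Column-greedy (each machine in turn goes to its cheapest remaining job) gives 491 min, worse by 163.
Swapping Ember↔Flint (Ember→Machine M2 94 min, Flint→Machine M4 61 min) adds 32.
Every other assignment is strictly worse.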